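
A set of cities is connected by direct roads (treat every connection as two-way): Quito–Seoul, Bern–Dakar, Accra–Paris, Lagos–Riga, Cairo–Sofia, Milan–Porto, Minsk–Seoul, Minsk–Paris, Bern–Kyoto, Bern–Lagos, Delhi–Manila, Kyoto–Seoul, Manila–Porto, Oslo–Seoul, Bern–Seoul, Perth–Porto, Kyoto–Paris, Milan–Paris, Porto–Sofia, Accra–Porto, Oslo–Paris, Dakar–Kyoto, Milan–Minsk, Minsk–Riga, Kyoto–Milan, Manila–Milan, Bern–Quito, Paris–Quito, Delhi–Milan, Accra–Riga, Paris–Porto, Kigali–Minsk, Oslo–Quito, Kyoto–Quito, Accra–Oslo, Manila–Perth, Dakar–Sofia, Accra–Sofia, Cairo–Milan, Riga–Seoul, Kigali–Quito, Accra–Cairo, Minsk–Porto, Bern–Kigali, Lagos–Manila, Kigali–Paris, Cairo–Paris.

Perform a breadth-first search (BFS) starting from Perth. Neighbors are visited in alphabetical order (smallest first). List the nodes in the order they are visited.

Perth Manila Porto Delhi Lagos Milan Accra Minsk Paris Sofia Bern Riga Cairo Kyoto Oslo Kigali Seoul Quito Dakar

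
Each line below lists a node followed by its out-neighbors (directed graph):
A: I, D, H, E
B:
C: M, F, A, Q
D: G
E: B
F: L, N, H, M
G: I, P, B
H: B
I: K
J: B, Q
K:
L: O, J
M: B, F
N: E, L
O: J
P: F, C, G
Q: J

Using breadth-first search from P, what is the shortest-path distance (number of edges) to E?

3

Level 0: P
Level 1: C, F, G
Level 2: A, B, H, I, L, M, N, Q
Level 3: D, E, J, K, O
E first appears at level 3.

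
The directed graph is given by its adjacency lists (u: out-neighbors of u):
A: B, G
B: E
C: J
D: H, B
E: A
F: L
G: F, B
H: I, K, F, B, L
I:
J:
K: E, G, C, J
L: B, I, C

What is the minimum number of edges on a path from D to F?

2

Level 0: D
Level 1: B, H
Level 2: E, F, I, K, L
Level 3: A, C, G, J
F first appears at level 2.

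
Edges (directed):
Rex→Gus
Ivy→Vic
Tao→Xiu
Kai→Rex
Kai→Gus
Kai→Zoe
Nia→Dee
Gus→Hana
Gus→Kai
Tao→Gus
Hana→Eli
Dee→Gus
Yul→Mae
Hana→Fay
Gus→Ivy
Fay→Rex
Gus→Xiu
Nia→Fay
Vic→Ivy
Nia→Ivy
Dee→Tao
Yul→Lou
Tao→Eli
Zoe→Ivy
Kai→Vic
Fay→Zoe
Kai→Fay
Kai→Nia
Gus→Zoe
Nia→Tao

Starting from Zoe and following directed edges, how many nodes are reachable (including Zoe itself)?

BFS from Zoe visits: Zoe, Ivy, Vic
Reachable nodes: 3 of 16 total.

3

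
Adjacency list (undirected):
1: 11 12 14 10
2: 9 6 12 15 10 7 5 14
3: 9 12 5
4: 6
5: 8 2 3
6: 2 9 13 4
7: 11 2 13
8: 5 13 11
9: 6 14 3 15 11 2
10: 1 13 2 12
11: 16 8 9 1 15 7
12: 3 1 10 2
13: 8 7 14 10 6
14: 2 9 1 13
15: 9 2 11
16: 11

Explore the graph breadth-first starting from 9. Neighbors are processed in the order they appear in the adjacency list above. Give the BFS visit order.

Visit 9; enqueue 6, 14, 3, 15, 11, 2 → queue [6, 14, 3, 15, 11, 2]
Visit 6; enqueue 13, 4 → queue [14, 3, 15, 11, 2, 13, 4]
Visit 14; enqueue 1 → queue [3, 15, 11, 2, 13, 4, 1]
Visit 3; enqueue 12, 5 → queue [15, 11, 2, 13, 4, 1, 12, 5]
Visit 15 → queue [11, 2, 13, 4, 1, 12, 5]
Visit 11; enqueue 16, 8, 7 → queue [2, 13, 4, 1, 12, 5, 16, 8, 7]
Visit 2; enqueue 10 → queue [13, 4, 1, 12, 5, 16, 8, 7, 10]
Visit 13 → queue [4, 1, 12, 5, 16, 8, 7, 10]
Visit 4 → queue [1, 12, 5, 16, 8, 7, 10]
Visit 1 → queue [12, 5, 16, 8, 7, 10]
Visit 12 → queue [5, 16, 8, 7, 10]
Visit 5 → queue [16, 8, 7, 10]
Visit 16 → queue [8, 7, 10]
Visit 8 → queue [7, 10]
Visit 7 → queue [10]
Visit 10 → queue []

9, 6, 14, 3, 15, 11, 2, 13, 4, 1, 12, 5, 16, 8, 7, 10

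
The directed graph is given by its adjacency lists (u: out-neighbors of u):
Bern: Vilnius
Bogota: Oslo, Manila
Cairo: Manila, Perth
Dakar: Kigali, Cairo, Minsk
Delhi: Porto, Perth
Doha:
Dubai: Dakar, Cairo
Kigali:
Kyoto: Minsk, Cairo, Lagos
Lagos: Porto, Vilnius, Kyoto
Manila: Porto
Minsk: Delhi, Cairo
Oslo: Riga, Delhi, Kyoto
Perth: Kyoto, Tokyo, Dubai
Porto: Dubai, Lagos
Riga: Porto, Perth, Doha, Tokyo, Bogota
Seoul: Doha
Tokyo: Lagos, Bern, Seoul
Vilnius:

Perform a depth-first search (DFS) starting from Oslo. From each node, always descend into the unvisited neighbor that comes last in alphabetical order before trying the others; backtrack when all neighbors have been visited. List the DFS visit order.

Visit Oslo
Oslo → Riga
Riga → Tokyo
Tokyo → Seoul
Seoul → Doha
Tokyo → Lagos
Lagos → Vilnius
Lagos → Porto
Porto → Dubai
Dubai → Dakar
Dakar → Minsk
Minsk → Delhi
Delhi → Perth
Perth → Kyoto
Kyoto → Cairo
Cairo → Manila
Dakar → Kigali
Tokyo → Bern
Riga → Bogota

Oslo, Riga, Tokyo, Seoul, Doha, Lagos, Vilnius, Porto, Dubai, Dakar, Minsk, Delhi, Perth, Kyoto, Cairo, Manila, Kigali, Bern, Bogota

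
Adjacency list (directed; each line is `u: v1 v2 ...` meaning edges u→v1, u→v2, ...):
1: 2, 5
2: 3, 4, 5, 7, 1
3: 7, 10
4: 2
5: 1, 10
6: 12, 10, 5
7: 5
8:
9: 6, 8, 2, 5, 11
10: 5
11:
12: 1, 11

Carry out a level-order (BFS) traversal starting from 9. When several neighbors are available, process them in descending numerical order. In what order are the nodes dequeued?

Visit 9; enqueue 11, 8, 6, 5, 2 → queue [11, 8, 6, 5, 2]
Visit 11 → queue [8, 6, 5, 2]
Visit 8 → queue [6, 5, 2]
Visit 6; enqueue 12, 10 → queue [5, 2, 12, 10]
Visit 5; enqueue 1 → queue [2, 12, 10, 1]
Visit 2; enqueue 7, 4, 3 → queue [12, 10, 1, 7, 4, 3]
Visit 12 → queue [10, 1, 7, 4, 3]
Visit 10 → queue [1, 7, 4, 3]
Visit 1 → queue [7, 4, 3]
Visit 7 → queue [4, 3]
Visit 4 → queue [3]
Visit 3 → queue []

9, 11, 8, 6, 5, 2, 12, 10, 1, 7, 4, 3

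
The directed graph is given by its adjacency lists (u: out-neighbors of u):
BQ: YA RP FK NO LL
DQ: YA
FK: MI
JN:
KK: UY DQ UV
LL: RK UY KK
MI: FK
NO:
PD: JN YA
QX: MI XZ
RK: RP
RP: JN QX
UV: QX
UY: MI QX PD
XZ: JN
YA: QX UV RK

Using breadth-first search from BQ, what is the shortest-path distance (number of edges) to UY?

2

Level 0: BQ
Level 1: FK, LL, NO, RP, YA
Level 2: JN, KK, MI, QX, RK, UV, UY
Level 3: DQ, PD, XZ
UY first appears at level 2.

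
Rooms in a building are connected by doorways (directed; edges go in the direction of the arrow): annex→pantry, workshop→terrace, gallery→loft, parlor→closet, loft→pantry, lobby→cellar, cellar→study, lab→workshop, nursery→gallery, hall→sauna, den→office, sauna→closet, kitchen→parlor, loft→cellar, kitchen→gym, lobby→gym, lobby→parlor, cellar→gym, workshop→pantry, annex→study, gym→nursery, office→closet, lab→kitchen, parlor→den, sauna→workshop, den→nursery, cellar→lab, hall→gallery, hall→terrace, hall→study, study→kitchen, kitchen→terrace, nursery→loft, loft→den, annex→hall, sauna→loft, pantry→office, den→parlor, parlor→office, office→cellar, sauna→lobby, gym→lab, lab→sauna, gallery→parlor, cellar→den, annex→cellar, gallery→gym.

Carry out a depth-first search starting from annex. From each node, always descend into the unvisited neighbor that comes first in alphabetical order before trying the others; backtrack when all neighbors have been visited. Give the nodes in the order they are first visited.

annex -> cellar -> den -> nursery -> gallery -> gym -> lab -> kitchen -> parlor -> closet -> office -> terrace -> sauna -> lobby -> loft -> pantry -> workshop -> study -> hall

Visit annex
annex → cellar
cellar → den
den → nursery
nursery → gallery
gallery → gym
gym → lab
lab → kitchen
kitchen → parlor
parlor → closet
parlor → office
kitchen → terrace
lab → sauna
sauna → lobby
sauna → loft
loft → pantry
sauna → workshop
cellar → study
annex → hall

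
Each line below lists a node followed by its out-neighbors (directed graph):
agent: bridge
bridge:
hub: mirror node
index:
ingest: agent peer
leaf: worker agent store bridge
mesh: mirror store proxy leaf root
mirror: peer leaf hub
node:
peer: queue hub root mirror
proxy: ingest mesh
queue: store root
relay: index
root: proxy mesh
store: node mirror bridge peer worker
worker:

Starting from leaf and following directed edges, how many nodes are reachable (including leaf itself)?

BFS from leaf visits: leaf, worker, agent, store, bridge, node, mirror, peer, hub, queue, root, proxy, mesh, ingest
Reachable nodes: 14 of 16 total.

14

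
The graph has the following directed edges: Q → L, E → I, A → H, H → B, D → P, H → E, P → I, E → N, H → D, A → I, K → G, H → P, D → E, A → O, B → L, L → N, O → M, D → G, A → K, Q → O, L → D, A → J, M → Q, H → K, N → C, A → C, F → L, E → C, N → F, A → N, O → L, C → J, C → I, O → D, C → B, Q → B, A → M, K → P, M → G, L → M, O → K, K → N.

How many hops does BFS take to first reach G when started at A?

2

Level 0: A
Level 1: C, H, I, J, K, M, N, O
Level 2: B, D, E, F, G, L, P, Q
G first appears at level 2.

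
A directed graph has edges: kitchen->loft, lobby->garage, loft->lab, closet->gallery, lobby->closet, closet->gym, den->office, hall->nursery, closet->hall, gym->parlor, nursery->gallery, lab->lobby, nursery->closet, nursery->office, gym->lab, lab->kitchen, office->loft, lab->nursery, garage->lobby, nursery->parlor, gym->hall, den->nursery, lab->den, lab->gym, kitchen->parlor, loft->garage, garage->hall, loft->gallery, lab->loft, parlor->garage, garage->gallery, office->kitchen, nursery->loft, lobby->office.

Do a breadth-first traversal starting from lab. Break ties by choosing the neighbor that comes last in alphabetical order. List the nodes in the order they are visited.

Visit lab; enqueue nursery, loft, lobby, kitchen, gym, den → queue [nursery, loft, lobby, kitchen, gym, den]
Visit nursery; enqueue parlor, office, gallery, closet → queue [loft, lobby, kitchen, gym, den, parlor, office, gallery, closet]
Visit loft; enqueue garage → queue [lobby, kitchen, gym, den, parlor, office, gallery, closet, garage]
Visit lobby → queue [kitchen, gym, den, parlor, office, gallery, closet, garage]
Visit kitchen → queue [gym, den, parlor, office, gallery, closet, garage]
Visit gym; enqueue hall → queue [den, parlor, office, gallery, closet, garage, hall]
Visit den → queue [parlor, office, gallery, closet, garage, hall]
Visit parlor → queue [office, gallery, closet, garage, hall]
Visit office → queue [gallery, closet, garage, hall]
Visit gallery → queue [closet, garage, hall]
Visit closet → queue [garage, hall]
Visit garage → queue [hall]
Visit hall → queue []

lab, nursery, loft, lobby, kitchen, gym, den, parlor, office, gallery, closet, garage, hall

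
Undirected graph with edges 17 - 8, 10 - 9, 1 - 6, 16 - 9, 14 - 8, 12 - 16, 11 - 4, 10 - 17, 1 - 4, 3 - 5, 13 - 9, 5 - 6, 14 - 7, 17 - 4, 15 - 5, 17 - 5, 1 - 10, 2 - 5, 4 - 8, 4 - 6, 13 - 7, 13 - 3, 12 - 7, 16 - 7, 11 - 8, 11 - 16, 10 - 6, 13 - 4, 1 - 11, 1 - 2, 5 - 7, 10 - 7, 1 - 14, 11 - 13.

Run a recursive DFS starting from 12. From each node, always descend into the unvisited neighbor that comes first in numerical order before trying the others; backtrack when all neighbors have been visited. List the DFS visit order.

12 -> 7 -> 5 -> 2 -> 1 -> 4 -> 6 -> 10 -> 9 -> 13 -> 3 -> 11 -> 8 -> 14 -> 17 -> 16 -> 15

Visit 12
12 → 7
7 → 5
5 → 2
2 → 1
1 → 4
4 → 6
6 → 10
10 → 9
9 → 13
13 → 3
13 → 11
11 → 8
8 → 14
8 → 17
11 → 16
5 → 15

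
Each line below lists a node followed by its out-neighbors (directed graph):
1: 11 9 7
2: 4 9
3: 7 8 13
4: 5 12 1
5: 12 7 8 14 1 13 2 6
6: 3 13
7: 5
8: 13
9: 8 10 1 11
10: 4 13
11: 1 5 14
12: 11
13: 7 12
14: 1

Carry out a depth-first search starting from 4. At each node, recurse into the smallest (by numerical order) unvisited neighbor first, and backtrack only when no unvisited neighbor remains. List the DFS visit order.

4 → 1 → 7 → 5 → 2 → 9 → 8 → 13 → 12 → 11 → 14 → 10 → 6 → 3

Visit 4
4 → 1
1 → 7
7 → 5
5 → 2
2 → 9
9 → 8
8 → 13
13 → 12
12 → 11
11 → 14
9 → 10
5 → 6
6 → 3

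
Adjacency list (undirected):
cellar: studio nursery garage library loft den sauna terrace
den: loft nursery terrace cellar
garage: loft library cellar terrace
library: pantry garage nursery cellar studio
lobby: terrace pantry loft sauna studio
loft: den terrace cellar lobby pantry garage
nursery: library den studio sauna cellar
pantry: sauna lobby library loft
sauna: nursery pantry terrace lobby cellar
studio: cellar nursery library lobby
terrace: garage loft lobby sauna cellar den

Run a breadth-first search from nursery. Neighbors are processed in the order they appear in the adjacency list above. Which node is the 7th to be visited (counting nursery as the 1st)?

pantry

Visit nursery; enqueue library, den, studio, sauna, cellar → queue [library, den, studio, sauna, cellar]
Visit library; enqueue pantry, garage → queue [den, studio, sauna, cellar, pantry, garage]
Visit den; enqueue loft, terrace → queue [studio, sauna, cellar, pantry, garage, loft, terrace]
Visit studio; enqueue lobby → queue [sauna, cellar, pantry, garage, loft, terrace, lobby]
Visit sauna → queue [cellar, pantry, garage, loft, terrace, lobby]
Visit cellar → queue [pantry, garage, loft, terrace, lobby]
Visit pantry → queue [garage, loft, terrace, lobby]
Visit garage → queue [loft, terrace, lobby]
Visit loft → queue [terrace, lobby]
Visit terrace → queue [lobby]
Visit lobby → queue []

Visit order: nursery, library, den, studio, sauna, cellar, pantry, garage, loft, terrace, lobby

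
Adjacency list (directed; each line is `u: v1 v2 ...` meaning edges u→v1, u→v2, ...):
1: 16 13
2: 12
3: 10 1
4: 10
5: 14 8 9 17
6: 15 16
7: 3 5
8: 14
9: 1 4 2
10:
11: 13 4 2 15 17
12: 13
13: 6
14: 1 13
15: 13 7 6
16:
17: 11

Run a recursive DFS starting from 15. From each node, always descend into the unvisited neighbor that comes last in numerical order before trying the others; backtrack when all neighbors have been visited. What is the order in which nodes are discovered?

Visit 15
15 → 13
13 → 6
6 → 16
15 → 7
7 → 5
5 → 17
17 → 11
11 → 4
4 → 10
11 → 2
2 → 12
5 → 14
14 → 1
5 → 9
5 → 8
7 → 3

15 -> 13 -> 6 -> 16 -> 7 -> 5 -> 17 -> 11 -> 4 -> 10 -> 2 -> 12 -> 14 -> 1 -> 9 -> 8 -> 3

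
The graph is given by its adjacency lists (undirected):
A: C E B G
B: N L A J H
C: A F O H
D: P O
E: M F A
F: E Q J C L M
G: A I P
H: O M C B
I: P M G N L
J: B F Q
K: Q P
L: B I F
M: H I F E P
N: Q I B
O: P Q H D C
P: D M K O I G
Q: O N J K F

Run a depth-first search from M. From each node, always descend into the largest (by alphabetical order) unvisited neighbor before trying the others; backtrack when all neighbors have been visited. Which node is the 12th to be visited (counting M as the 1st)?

Visit M
M → P
P → O
O → Q
Q → N
N → I
I → L
L → F
F → J
J → B
B → H
H → C
C → A
A → G
A → E
Q → K
O → D

Visit order: M, P, O, Q, N, I, L, F, J, B, H, C, A, G, E, K, D

C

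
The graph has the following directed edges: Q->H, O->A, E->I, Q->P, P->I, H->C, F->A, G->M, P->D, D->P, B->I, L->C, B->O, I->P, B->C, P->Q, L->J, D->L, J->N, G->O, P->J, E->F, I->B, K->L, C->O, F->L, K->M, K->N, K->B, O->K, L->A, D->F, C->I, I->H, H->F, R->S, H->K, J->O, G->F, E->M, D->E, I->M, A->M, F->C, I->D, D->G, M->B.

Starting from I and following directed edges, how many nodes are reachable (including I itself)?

BFS from I visits: I, P, M, H, D, B, Q, J, K, F, C, L, G, E, O, N, A
Reachable nodes: 17 of 19 total.

17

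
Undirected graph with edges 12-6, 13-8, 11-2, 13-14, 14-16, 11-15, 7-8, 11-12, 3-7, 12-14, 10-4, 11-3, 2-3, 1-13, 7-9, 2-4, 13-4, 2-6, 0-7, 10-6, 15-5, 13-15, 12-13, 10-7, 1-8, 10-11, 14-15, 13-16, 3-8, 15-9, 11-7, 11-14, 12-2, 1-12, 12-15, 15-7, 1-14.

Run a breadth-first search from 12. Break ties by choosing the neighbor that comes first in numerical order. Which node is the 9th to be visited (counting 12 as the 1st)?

8

Visit 12; enqueue 1, 2, 6, 11, 13, 14, 15 → queue [1, 2, 6, 11, 13, 14, 15]
Visit 1; enqueue 8 → queue [2, 6, 11, 13, 14, 15, 8]
Visit 2; enqueue 3, 4 → queue [6, 11, 13, 14, 15, 8, 3, 4]
Visit 6; enqueue 10 → queue [11, 13, 14, 15, 8, 3, 4, 10]
Visit 11; enqueue 7 → queue [13, 14, 15, 8, 3, 4, 10, 7]
Visit 13; enqueue 16 → queue [14, 15, 8, 3, 4, 10, 7, 16]
Visit 14 → queue [15, 8, 3, 4, 10, 7, 16]
Visit 15; enqueue 5, 9 → queue [8, 3, 4, 10, 7, 16, 5, 9]
Visit 8 → queue [3, 4, 10, 7, 16, 5, 9]
Visit 3 → queue [4, 10, 7, 16, 5, 9]
Visit 4 → queue [10, 7, 16, 5, 9]
Visit 10 → queue [7, 16, 5, 9]
Visit 7; enqueue 0 → queue [16, 5, 9, 0]
Visit 16 → queue [5, 9, 0]
Visit 5 → queue [9, 0]
Visit 9 → queue [0]
Visit 0 → queue []

Visit order: 12, 1, 2, 6, 11, 13, 14, 15, 8, 3, 4, 10, 7, 16, 5, 9, 0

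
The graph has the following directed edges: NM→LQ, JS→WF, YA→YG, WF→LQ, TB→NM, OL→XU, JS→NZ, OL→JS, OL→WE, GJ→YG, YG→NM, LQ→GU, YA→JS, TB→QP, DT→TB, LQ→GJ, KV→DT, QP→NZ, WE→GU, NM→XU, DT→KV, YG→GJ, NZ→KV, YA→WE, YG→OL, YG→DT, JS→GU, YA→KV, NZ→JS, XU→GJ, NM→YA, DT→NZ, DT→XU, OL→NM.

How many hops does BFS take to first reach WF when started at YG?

Level 0: YG
Level 1: DT, GJ, NM, OL
Level 2: JS, KV, LQ, NZ, TB, WE, XU, YA
Level 3: GU, QP, WF
WF first appears at level 3.

3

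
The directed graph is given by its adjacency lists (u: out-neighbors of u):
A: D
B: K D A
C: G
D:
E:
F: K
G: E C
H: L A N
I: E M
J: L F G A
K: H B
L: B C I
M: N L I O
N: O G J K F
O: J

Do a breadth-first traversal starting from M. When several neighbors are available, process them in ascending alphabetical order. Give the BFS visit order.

Visit M; enqueue I, L, N, O → queue [I, L, N, O]
Visit I; enqueue E → queue [L, N, O, E]
Visit L; enqueue B, C → queue [N, O, E, B, C]
Visit N; enqueue F, G, J, K → queue [O, E, B, C, F, G, J, K]
Visit O → queue [E, B, C, F, G, J, K]
Visit E → queue [B, C, F, G, J, K]
Visit B; enqueue A, D → queue [C, F, G, J, K, A, D]
Visit C → queue [F, G, J, K, A, D]
Visit F → queue [G, J, K, A, D]
Visit G → queue [J, K, A, D]
Visit J → queue [K, A, D]
Visit K; enqueue H → queue [A, D, H]
Visit A → queue [D, H]
Visit D → queue [H]
Visit H → queue []

M I L N O E B C F G J K A D H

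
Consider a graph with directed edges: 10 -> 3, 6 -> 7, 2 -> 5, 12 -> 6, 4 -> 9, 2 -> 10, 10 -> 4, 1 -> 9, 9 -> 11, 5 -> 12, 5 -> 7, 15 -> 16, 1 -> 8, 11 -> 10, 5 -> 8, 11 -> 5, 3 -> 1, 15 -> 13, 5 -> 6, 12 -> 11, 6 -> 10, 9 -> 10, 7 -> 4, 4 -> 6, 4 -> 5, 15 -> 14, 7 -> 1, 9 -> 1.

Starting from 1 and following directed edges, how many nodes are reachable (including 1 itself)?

11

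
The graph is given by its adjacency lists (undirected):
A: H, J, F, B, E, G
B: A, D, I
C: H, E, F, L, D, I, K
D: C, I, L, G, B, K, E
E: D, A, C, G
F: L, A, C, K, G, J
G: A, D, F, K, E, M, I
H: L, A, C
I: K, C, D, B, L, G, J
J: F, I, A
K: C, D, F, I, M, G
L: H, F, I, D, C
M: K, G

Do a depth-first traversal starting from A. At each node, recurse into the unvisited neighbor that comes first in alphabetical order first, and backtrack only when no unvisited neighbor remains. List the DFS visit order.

A, B, D, C, E, G, F, J, I, K, M, L, H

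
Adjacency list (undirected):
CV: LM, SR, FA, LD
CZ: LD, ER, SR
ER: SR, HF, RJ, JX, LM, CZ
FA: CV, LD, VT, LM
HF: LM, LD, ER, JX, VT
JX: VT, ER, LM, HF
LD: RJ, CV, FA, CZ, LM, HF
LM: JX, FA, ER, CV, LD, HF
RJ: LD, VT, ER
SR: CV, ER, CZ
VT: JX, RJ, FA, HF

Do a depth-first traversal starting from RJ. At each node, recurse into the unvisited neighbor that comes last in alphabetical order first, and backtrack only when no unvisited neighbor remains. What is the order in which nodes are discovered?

Visit RJ
RJ → VT
VT → JX
JX → LM
LM → LD
LD → HF
HF → ER
ER → SR
SR → CZ
SR → CV
CV → FA

RJ, VT, JX, LM, LD, HF, ER, SR, CZ, CV, FA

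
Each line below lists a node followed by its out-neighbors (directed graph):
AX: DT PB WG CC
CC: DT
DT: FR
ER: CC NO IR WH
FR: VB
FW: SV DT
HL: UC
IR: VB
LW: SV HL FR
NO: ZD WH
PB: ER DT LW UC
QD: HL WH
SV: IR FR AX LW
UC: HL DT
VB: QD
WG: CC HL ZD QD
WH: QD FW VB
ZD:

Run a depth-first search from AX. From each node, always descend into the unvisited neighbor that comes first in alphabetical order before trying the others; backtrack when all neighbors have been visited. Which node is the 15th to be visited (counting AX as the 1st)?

ER

Visit AX
AX → CC
CC → DT
DT → FR
FR → VB
VB → QD
QD → HL
HL → UC
QD → WH
WH → FW
FW → SV
SV → IR
SV → LW
AX → PB
PB → ER
ER → NO
NO → ZD
AX → WG

Visit order: AX, CC, DT, FR, VB, QD, HL, UC, WH, FW, SV, IR, LW, PB, ER, NO, ZD, WG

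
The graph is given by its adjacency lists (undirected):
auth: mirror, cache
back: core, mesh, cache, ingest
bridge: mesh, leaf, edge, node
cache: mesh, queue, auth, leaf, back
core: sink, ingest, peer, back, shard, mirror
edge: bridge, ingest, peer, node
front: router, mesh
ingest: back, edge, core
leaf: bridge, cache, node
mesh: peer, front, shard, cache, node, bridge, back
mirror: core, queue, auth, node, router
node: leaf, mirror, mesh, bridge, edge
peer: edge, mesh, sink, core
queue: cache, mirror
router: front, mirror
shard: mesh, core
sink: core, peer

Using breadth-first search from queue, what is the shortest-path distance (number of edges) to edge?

3

Level 0: queue
Level 1: cache, mirror
Level 2: auth, back, core, leaf, mesh, node, router
Level 3: bridge, edge, front, ingest, peer, shard, sink
edge first appears at level 3.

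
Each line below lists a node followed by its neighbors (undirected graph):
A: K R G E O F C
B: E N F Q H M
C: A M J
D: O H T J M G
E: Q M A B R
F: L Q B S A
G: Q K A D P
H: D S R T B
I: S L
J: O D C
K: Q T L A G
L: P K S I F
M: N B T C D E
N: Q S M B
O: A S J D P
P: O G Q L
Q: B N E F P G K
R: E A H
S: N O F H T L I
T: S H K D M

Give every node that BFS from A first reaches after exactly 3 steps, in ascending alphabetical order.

Level 0: A
Level 1: C, E, F, G, K, O, R
Level 2: B, D, H, J, L, M, P, Q, S, T
Level 3: I, N

I, N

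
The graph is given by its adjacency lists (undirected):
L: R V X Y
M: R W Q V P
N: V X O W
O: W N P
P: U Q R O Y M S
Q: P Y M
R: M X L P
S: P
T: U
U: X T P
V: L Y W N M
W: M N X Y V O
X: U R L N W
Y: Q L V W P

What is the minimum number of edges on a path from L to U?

2

Level 0: L
Level 1: R, V, X, Y
Level 2: M, N, P, Q, U, W
Level 3: O, S, T
U first appears at level 2.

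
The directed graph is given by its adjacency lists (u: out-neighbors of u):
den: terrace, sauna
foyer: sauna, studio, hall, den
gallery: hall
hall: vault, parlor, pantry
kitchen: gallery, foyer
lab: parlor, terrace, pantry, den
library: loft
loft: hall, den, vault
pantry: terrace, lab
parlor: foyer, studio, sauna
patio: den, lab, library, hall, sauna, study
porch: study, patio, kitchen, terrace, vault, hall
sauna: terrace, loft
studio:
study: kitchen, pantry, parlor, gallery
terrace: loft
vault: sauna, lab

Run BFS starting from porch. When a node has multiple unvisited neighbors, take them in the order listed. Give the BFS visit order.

Visit porch; enqueue study, patio, kitchen, terrace, vault, hall → queue [study, patio, kitchen, terrace, vault, hall]
Visit study; enqueue pantry, parlor, gallery → queue [patio, kitchen, terrace, vault, hall, pantry, parlor, gallery]
Visit patio; enqueue den, lab, library, sauna → queue [kitchen, terrace, vault, hall, pantry, parlor, gallery, den, lab, library, sauna]
Visit kitchen; enqueue foyer → queue [terrace, vault, hall, pantry, parlor, gallery, den, lab, library, sauna, foyer]
Visit terrace; enqueue loft → queue [vault, hall, pantry, parlor, gallery, den, lab, library, sauna, foyer, loft]
Visit vault → queue [hall, pantry, parlor, gallery, den, lab, library, sauna, foyer, loft]
Visit hall → queue [pantry, parlor, gallery, den, lab, library, sauna, foyer, loft]
Visit pantry → queue [parlor, gallery, den, lab, library, sauna, foyer, loft]
Visit parlor; enqueue studio → queue [gallery, den, lab, library, sauna, foyer, loft, studio]
Visit gallery → queue [den, lab, library, sauna, foyer, loft, studio]
Visit den → queue [lab, library, sauna, foyer, loft, studio]
Visit lab → queue [library, sauna, foyer, loft, studio]
Visit library → queue [sauna, foyer, loft, studio]
Visit sauna → queue [foyer, loft, studio]
Visit foyer → queue [loft, studio]
Visit loft → queue [studio]
Visit studio → queue []

porch → study → patio → kitchen → terrace → vault → hall → pantry → parlor → gallery → den → lab → library → sauna → foyer → loft → studio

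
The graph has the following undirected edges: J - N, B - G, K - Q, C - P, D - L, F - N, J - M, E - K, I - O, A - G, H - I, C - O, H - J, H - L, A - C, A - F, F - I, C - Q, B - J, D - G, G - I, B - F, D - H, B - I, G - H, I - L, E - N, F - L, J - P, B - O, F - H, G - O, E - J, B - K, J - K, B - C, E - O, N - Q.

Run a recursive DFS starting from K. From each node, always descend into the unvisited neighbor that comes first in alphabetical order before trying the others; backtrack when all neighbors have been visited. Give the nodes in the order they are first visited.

K -> B -> C -> A -> F -> H -> D -> G -> I -> L -> O -> E -> J -> M -> N -> Q -> P

Visit K
K → B
B → C
C → A
A → F
F → H
H → D
D → G
G → I
I → L
I → O
O → E
E → J
J → M
J → N
N → Q
J → P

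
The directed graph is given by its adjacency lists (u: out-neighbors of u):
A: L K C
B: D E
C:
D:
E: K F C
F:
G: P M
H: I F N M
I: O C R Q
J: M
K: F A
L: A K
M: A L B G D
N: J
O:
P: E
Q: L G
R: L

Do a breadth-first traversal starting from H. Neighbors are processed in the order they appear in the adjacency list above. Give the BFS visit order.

Visit H; enqueue I, F, N, M → queue [I, F, N, M]
Visit I; enqueue O, C, R, Q → queue [F, N, M, O, C, R, Q]
Visit F → queue [N, M, O, C, R, Q]
Visit N; enqueue J → queue [M, O, C, R, Q, J]
Visit M; enqueue A, L, B, G, D → queue [O, C, R, Q, J, A, L, B, G, D]
Visit O → queue [C, R, Q, J, A, L, B, G, D]
Visit C → queue [R, Q, J, A, L, B, G, D]
Visit R → queue [Q, J, A, L, B, G, D]
Visit Q → queue [J, A, L, B, G, D]
Visit J → queue [A, L, B, G, D]
Visit A; enqueue K → queue [L, B, G, D, K]
Visit L → queue [B, G, D, K]
Visit B; enqueue E → queue [G, D, K, E]
Visit G; enqueue P → queue [D, K, E, P]
Visit D → queue [K, E, P]
Visit K → queue [E, P]
Visit E → queue [P]
Visit P → queue []

H, I, F, N, M, O, C, R, Q, J, A, L, B, G, D, K, E, P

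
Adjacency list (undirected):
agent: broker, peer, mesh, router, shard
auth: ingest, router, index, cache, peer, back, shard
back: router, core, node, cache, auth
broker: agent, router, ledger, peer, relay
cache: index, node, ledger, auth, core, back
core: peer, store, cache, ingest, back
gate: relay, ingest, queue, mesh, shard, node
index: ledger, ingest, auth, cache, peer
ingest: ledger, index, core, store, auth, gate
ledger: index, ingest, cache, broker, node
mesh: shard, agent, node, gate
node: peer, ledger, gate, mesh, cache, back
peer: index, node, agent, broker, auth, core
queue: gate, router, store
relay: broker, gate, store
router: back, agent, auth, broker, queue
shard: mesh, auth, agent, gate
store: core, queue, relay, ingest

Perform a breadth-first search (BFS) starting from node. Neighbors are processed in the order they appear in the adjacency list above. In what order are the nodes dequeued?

node -> peer -> ledger -> gate -> mesh -> cache -> back -> index -> agent -> broker -> auth -> core -> ingest -> relay -> queue -> shard -> router -> store

Visit node; enqueue peer, ledger, gate, mesh, cache, back → queue [peer, ledger, gate, mesh, cache, back]
Visit peer; enqueue index, agent, broker, auth, core → queue [ledger, gate, mesh, cache, back, index, agent, broker, auth, core]
Visit ledger; enqueue ingest → queue [gate, mesh, cache, back, index, agent, broker, auth, core, ingest]
Visit gate; enqueue relay, queue, shard → queue [mesh, cache, back, index, agent, broker, auth, core, ingest, relay, queue, shard]
Visit mesh → queue [cache, back, index, agent, broker, auth, core, ingest, relay, queue, shard]
Visit cache → queue [back, index, agent, broker, auth, core, ingest, relay, queue, shard]
Visit back; enqueue router → queue [index, agent, broker, auth, core, ingest, relay, queue, shard, router]
Visit index → queue [agent, broker, auth, core, ingest, relay, queue, shard, router]
Visit agent → queue [broker, auth, core, ingest, relay, queue, shard, router]
Visit broker → queue [auth, core, ingest, relay, queue, shard, router]
Visit auth → queue [core, ingest, relay, queue, shard, router]
Visit core; enqueue store → queue [ingest, relay, queue, shard, router, store]
Visit ingest → queue [relay, queue, shard, router, store]
Visit relay → queue [queue, shard, router, store]
Visit queue → queue [shard, router, store]
Visit shard → queue [router, store]
Visit router → queue [store]
Visit store → queue []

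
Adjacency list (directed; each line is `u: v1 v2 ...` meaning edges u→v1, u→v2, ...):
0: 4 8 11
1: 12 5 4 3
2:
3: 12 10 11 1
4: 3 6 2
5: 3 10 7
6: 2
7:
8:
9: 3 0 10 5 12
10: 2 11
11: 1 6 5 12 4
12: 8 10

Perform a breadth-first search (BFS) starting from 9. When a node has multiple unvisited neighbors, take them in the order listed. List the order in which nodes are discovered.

9 3 0 10 5 12 11 1 4 8 2 7 6

Visit 9; enqueue 3, 0, 10, 5, 12 → queue [3, 0, 10, 5, 12]
Visit 3; enqueue 11, 1 → queue [0, 10, 5, 12, 11, 1]
Visit 0; enqueue 4, 8 → queue [10, 5, 12, 11, 1, 4, 8]
Visit 10; enqueue 2 → queue [5, 12, 11, 1, 4, 8, 2]
Visit 5; enqueue 7 → queue [12, 11, 1, 4, 8, 2, 7]
Visit 12 → queue [11, 1, 4, 8, 2, 7]
Visit 11; enqueue 6 → queue [1, 4, 8, 2, 7, 6]
Visit 1 → queue [4, 8, 2, 7, 6]
Visit 4 → queue [8, 2, 7, 6]
Visit 8 → queue [2, 7, 6]
Visit 2 → queue [7, 6]
Visit 7 → queue [6]
Visit 6 → queue []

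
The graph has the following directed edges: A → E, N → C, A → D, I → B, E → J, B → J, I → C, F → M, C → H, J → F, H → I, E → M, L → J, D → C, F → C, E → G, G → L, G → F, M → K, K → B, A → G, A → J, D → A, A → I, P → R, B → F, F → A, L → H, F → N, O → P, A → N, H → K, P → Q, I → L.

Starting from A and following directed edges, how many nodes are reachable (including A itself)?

BFS from A visits: A, N, J, I, G, E, D, C, F, L, B, M, H, K
Reachable nodes: 14 of 18 total.

14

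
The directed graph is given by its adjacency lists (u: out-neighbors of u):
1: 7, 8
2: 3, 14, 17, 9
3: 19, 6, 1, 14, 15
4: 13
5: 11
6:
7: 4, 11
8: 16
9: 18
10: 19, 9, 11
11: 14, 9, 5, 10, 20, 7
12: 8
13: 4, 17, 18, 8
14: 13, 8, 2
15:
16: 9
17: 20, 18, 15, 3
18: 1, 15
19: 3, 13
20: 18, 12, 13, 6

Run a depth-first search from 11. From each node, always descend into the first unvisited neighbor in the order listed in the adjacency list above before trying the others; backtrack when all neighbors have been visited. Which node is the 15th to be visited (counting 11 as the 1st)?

6

Visit 11
11 → 14
14 → 13
13 → 4
13 → 17
17 → 20
20 → 18
18 → 1
1 → 7
1 → 8
8 → 16
16 → 9
18 → 15
20 → 12
20 → 6
17 → 3
3 → 19
14 → 2
11 → 5
11 → 10

Visit order: 11, 14, 13, 4, 17, 20, 18, 1, 7, 8, 16, 9, 15, 12, 6, 3, 19, 2, 5, 10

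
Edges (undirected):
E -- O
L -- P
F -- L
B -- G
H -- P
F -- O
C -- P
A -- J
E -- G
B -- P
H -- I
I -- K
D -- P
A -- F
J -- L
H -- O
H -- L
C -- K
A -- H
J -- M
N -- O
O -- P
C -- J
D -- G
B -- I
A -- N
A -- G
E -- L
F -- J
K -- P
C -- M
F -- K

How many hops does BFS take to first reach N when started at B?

Level 0: B
Level 1: G, I, P
Level 2: A, C, D, E, H, K, L, O
Level 3: F, J, M, N
N first appears at level 3.

3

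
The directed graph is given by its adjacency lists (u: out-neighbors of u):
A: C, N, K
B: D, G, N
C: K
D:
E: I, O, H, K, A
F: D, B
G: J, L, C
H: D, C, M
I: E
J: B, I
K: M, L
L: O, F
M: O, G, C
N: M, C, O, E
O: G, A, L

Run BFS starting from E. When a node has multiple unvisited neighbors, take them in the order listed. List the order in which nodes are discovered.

Visit E; enqueue I, O, H, K, A → queue [I, O, H, K, A]
Visit I → queue [O, H, K, A]
Visit O; enqueue G, L → queue [H, K, A, G, L]
Visit H; enqueue D, C, M → queue [K, A, G, L, D, C, M]
Visit K → queue [A, G, L, D, C, M]
Visit A; enqueue N → queue [G, L, D, C, M, N]
Visit G; enqueue J → queue [L, D, C, M, N, J]
Visit L; enqueue F → queue [D, C, M, N, J, F]
Visit D → queue [C, M, N, J, F]
Visit C → queue [M, N, J, F]
Visit M → queue [N, J, F]
Visit N → queue [J, F]
Visit J; enqueue B → queue [F, B]
Visit F → queue [B]
Visit B → queue []

E -> I -> O -> H -> K -> A -> G -> L -> D -> C -> M -> N -> J -> F -> B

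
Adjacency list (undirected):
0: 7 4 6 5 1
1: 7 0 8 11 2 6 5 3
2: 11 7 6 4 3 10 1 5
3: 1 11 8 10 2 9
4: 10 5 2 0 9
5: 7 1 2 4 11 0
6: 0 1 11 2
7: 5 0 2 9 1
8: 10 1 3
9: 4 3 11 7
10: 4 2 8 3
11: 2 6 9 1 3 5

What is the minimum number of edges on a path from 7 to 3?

2

Level 0: 7
Level 1: 0, 1, 2, 5, 9
Level 2: 3, 4, 6, 8, 10, 11
3 first appears at level 2.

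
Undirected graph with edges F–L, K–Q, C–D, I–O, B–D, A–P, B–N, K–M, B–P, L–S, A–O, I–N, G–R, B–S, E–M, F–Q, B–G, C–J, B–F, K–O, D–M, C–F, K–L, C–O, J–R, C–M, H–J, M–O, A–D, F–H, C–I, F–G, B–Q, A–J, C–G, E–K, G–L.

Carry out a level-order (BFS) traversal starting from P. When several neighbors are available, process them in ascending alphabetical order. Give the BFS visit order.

Visit P; enqueue A, B → queue [A, B]
Visit A; enqueue D, J, O → queue [B, D, J, O]
Visit B; enqueue F, G, N, Q, S → queue [D, J, O, F, G, N, Q, S]
Visit D; enqueue C, M → queue [J, O, F, G, N, Q, S, C, M]
Visit J; enqueue H, R → queue [O, F, G, N, Q, S, C, M, H, R]
Visit O; enqueue I, K → queue [F, G, N, Q, S, C, M, H, R, I, K]
Visit F; enqueue L → queue [G, N, Q, S, C, M, H, R, I, K, L]
Visit G → queue [N, Q, S, C, M, H, R, I, K, L]
Visit N → queue [Q, S, C, M, H, R, I, K, L]
Visit Q → queue [S, C, M, H, R, I, K, L]
Visit S → queue [C, M, H, R, I, K, L]
Visit C → queue [M, H, R, I, K, L]
Visit M; enqueue E → queue [H, R, I, K, L, E]
Visit H → queue [R, I, K, L, E]
Visit R → queue [I, K, L, E]
Visit I → queue [K, L, E]
Visit K → queue [L, E]
Visit L → queue [E]
Visit E → queue []

P A B D J O F G N Q S C M H R I K L E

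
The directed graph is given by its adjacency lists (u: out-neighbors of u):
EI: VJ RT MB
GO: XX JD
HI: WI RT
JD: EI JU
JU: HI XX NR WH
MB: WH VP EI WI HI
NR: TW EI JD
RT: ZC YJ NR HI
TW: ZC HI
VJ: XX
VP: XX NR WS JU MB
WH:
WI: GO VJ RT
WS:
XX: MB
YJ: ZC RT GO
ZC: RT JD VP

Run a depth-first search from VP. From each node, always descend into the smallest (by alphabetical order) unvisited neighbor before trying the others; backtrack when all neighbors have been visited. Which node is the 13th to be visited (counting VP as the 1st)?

VJ

Visit VP
VP → JU
JU → HI
HI → RT
RT → NR
NR → EI
EI → MB
MB → WH
MB → WI
WI → GO
GO → JD
GO → XX
WI → VJ
NR → TW
TW → ZC
RT → YJ
VP → WS

Visit order: VP, JU, HI, RT, NR, EI, MB, WH, WI, GO, JD, XX, VJ, TW, ZC, YJ, WS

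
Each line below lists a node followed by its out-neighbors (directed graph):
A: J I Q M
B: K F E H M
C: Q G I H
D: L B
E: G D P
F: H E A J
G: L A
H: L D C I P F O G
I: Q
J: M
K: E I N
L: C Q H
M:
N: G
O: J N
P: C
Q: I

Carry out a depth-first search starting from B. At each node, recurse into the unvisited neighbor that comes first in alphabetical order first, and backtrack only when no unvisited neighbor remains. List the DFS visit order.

B -> E -> D -> L -> C -> G -> A -> I -> Q -> J -> M -> H -> F -> O -> N -> P -> K

Visit B
B → E
E → D
D → L
L → C
C → G
G → A
A → I
I → Q
A → J
J → M
C → H
H → F
H → O
O → N
H → P
B → K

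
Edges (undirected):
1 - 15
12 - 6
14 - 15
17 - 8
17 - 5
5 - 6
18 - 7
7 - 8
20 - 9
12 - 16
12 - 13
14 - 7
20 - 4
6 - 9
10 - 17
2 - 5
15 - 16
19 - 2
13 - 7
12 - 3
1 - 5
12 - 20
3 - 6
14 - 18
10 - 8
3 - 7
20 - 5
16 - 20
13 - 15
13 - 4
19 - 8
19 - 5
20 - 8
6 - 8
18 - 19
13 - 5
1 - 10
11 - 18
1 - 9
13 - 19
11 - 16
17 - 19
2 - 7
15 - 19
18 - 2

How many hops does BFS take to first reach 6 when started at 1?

Level 0: 1
Level 1: 5, 9, 10, 15
Level 2: 2, 6, 8, 13, 14, 16, 17, 19, 20
Level 3: 3, 4, 7, 11, 12, 18
6 first appears at level 2.

2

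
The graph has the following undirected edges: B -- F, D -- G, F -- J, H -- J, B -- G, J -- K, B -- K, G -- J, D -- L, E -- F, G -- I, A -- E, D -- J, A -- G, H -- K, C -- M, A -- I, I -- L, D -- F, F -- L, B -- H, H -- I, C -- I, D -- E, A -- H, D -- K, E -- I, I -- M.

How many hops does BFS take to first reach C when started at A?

2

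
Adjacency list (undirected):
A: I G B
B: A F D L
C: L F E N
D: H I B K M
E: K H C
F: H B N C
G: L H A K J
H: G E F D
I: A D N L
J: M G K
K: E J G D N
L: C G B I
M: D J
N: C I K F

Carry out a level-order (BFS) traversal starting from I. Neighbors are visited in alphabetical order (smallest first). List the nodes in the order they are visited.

I, A, D, L, N, B, G, H, K, M, C, F, J, E

Visit I; enqueue A, D, L, N → queue [A, D, L, N]
Visit A; enqueue B, G → queue [D, L, N, B, G]
Visit D; enqueue H, K, M → queue [L, N, B, G, H, K, M]
Visit L; enqueue C → queue [N, B, G, H, K, M, C]
Visit N; enqueue F → queue [B, G, H, K, M, C, F]
Visit B → queue [G, H, K, M, C, F]
Visit G; enqueue J → queue [H, K, M, C, F, J]
Visit H; enqueue E → queue [K, M, C, F, J, E]
Visit K → queue [M, C, F, J, E]
Visit M → queue [C, F, J, E]
Visit C → queue [F, J, E]
Visit F → queue [J, E]
Visit J → queue [E]
Visit E → queue []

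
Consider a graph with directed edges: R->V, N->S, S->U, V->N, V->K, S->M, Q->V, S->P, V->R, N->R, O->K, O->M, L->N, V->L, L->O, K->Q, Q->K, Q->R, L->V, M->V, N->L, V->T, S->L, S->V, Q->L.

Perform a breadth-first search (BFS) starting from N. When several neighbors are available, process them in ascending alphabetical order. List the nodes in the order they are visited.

Visit N; enqueue L, R, S → queue [L, R, S]
Visit L; enqueue O, V → queue [R, S, O, V]
Visit R → queue [S, O, V]
Visit S; enqueue M, P, U → queue [O, V, M, P, U]
Visit O; enqueue K → queue [V, M, P, U, K]
Visit V; enqueue T → queue [M, P, U, K, T]
Visit M → queue [P, U, K, T]
Visit P → queue [U, K, T]
Visit U → queue [K, T]
Visit K; enqueue Q → queue [T, Q]
Visit T → queue [Q]
Visit Q → queue []

N L R S O V M P U K T Q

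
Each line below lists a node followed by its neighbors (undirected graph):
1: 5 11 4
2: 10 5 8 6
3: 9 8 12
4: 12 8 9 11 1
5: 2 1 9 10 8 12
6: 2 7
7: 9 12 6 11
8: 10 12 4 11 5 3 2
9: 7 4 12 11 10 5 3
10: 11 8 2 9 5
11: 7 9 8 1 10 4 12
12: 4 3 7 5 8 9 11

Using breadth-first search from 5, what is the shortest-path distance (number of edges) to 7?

2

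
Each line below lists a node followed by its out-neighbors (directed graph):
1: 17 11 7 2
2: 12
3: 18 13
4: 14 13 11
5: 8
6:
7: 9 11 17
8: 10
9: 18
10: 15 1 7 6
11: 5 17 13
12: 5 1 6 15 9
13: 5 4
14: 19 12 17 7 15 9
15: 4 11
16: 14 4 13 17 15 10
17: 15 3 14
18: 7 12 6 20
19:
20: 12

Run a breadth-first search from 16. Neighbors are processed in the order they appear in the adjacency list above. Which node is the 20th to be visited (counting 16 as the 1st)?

Visit 16; enqueue 14, 4, 13, 17, 15, 10 → queue [14, 4, 13, 17, 15, 10]
Visit 14; enqueue 19, 12, 7, 9 → queue [4, 13, 17, 15, 10, 19, 12, 7, 9]
Visit 4; enqueue 11 → queue [13, 17, 15, 10, 19, 12, 7, 9, 11]
Visit 13; enqueue 5 → queue [17, 15, 10, 19, 12, 7, 9, 11, 5]
Visit 17; enqueue 3 → queue [15, 10, 19, 12, 7, 9, 11, 5, 3]
Visit 15 → queue [10, 19, 12, 7, 9, 11, 5, 3]
Visit 10; enqueue 1, 6 → queue [19, 12, 7, 9, 11, 5, 3, 1, 6]
Visit 19 → queue [12, 7, 9, 11, 5, 3, 1, 6]
Visit 12 → queue [7, 9, 11, 5, 3, 1, 6]
Visit 7 → queue [9, 11, 5, 3, 1, 6]
Visit 9; enqueue 18 → queue [11, 5, 3, 1, 6, 18]
Visit 11 → queue [5, 3, 1, 6, 18]
Visit 5; enqueue 8 → queue [3, 1, 6, 18, 8]
Visit 3 → queue [1, 6, 18, 8]
Visit 1; enqueue 2 → queue [6, 18, 8, 2]
Visit 6 → queue [18, 8, 2]
Visit 18; enqueue 20 → queue [8, 2, 20]
Visit 8 → queue [2, 20]
Visit 2 → queue [20]
Visit 20 → queue []

Visit order: 16, 14, 4, 13, 17, 15, 10, 19, 12, 7, 9, 11, 5, 3, 1, 6, 18, 8, 2, 20

20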